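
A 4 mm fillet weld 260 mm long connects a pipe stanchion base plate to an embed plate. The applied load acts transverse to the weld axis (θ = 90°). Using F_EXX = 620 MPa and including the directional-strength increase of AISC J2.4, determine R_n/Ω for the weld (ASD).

t_e = 0.707 × 4 = 2.828 mm; A_we = 2.828 × 260 = 735.3 mm².
Directional factor: 1.0 + 0.5 sin^1.5(90°) = 1.5.
F_nw = 0.6 × 620 × 1.5 = 558 MPa.
R_n/Ω = (558 × 735.3) / 2.0 × 10⁻³ = 205.1 kN.

R_n/Ω ≈ 205 kN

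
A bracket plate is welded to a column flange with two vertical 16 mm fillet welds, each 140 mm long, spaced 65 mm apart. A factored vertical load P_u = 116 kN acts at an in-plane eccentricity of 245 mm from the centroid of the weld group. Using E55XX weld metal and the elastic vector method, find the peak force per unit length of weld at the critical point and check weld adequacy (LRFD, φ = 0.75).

f_max ≈ 3110 N/mm; NOT adequate

E55XX → F_EXX = 550 MPa.
Total weld length L_w = 280 mm. Treat welds as unit-width lines.
Polar moment about centroid: J = 2[d³/12 + d(b/2)²] = 2[140³/12 + 140×32.5²] = 753100 mm³.
Direct shear f_v = P/L_w = 116×10³ / 280 = 414.3 N/mm (vertical).
Torsion M = P·e = 116×10³ × 245 = 28420000 N·mm.
Critical point at (x, y) = (32.5, 70) from centroid. f_tx = M·y/J = 2642 N/mm; f_ty = M·x/J = 1226 N/mm.
Resultant f_max = √[f_tx² + (f_v + f_ty)²] = √[2642² + (414.3 + 1226)²] = 3110 N/mm.
Capacity per unit length: φr_n = 0.75 × 0.6 × 550 × (0.707 × 16) = 2800 N/mm.
3110 > 2800 → NOT adequate.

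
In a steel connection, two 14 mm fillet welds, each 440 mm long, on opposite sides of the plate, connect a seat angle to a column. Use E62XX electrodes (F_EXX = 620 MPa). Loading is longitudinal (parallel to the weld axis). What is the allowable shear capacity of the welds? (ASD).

R_n/Ω ≈ 1620 kN

Effective throat t_e = 0.707 × 14 = 9.898 mm.
Total length L = 880 mm; A_we = 9.898 × 880 = 8710 mm².
F_nw = 0.6 F_EXX = 0.6 × 620 = 372 MPa.
R_n = 372 × 8710 × 10⁻³ = 3240 kN; R_n/Ω = 3240/2.0 = 1620 kN.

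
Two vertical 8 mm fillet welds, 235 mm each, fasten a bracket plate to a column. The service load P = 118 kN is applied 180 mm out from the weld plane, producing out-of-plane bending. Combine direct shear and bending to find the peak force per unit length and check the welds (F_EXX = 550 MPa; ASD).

L_w = 2 × 235 = 470 mm; section modulus (unit throat) S = 2 × L²/6 = 18410 mm².
Direct shear f_v = P/L_w = 118×10³/470 = 251.1 N/mm.
Moment M = P × e = 118×10³ × 180 = 21240000 N·mm; bending f_b = M/S = 1154 N/mm.
f_max = √(f_v² + f_b²) = √(251.1² + 1154²) = 1181 N/mm.
r_n/Ω = (1/2.0) × 0.6 × 550 × (0.707 × 8) = 933.2 N/mm → NOT adequate.

f_max ≈ 1180 N/mm; NOT adequate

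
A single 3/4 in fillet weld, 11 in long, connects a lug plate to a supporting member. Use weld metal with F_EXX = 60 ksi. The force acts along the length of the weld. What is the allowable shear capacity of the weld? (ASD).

R_n/Ω ≈ 105 kip

Effective throat t_e = 0.707 × 0.75 = 0.5302 in.
Total length L = 11 in; A_we = 0.5302 × 11 = 5.833 in².
F_nw = 0.6 F_EXX = 0.6 × 60 = 36 ksi.
R_n = 36 × 5.833 = 210 kip; R_n/Ω = 210/2.0 = 105 kip.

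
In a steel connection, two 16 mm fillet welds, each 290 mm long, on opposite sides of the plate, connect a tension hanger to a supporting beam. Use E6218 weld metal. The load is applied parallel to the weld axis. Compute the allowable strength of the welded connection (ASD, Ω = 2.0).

R_n/Ω ≈ 1220 kN

E62XX → F_EXX = 620 MPa.
Effective throat t_e = 0.707 × 16 = 11.31 mm.
Total length L = 580 mm; A_we = 11.31 × 580 = 6561 mm².
F_nw = 0.6 F_EXX = 0.6 × 620 = 372 MPa.
R_n = 372 × 6561 × 10⁻³ = 2441 kN; R_n/Ω = 2441/2.0 = 1220 kN.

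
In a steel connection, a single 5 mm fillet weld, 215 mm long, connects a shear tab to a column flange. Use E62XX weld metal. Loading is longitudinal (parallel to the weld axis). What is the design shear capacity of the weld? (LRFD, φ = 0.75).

E62XX → F_EXX = 620 MPa.
Effective throat t_e = 0.707 × 5 = 3.535 mm.
Total length L = 215 mm; A_we = 3.535 × 215 = 760 mm².
F_nw = 0.6 F_EXX = 0.6 × 620 = 372 MPa.
φR_n = 0.75 × 372 × 760 × 10⁻³ = 212 kN.

φR_n ≈ 212 kN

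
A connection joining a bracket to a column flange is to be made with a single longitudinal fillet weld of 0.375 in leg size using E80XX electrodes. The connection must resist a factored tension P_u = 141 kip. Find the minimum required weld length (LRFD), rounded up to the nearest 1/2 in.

E80XX → F_EXX = 80 ksi.
Throat t_e = 0.707 × 0.375 = 0.2651 in.
φr_n = 0.75 × 0.6 × 80 × 0.2651 = 9.544 kip/in.
L_req = P_u / φr_n = 141 / 9.544 = 14.77 in total.
Round up → use L = 15 in.

L = 15 in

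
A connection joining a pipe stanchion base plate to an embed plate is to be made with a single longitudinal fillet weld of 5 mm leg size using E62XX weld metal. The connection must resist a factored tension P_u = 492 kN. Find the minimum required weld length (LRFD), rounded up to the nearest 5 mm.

L = 500 mm

E62XX → F_EXX = 620 MPa.
Throat t_e = 0.707 × 5 = 3.535 mm.
φr_n = 0.75 × 0.6 × 620 × 3.535 × 10⁻³ = 0.9863 kN/mm.
L_req = P_u / φr_n = 492 / 0.9863 = 498.9 mm total.
Round up → use L = 500 mm.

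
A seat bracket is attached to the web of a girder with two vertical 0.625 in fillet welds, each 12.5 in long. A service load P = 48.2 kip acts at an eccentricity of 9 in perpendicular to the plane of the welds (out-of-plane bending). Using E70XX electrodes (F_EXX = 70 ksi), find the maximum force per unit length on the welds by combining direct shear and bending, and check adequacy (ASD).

f_max ≈ 8.55 kip/in; adequate

L_w = 2 × 12.5 = 25 in; section modulus (unit throat) S = 2 × L²/6 = 52.08 in².
Direct shear f_v = P/L_w = 48.2/25 = 1.928 kip/in.
Moment M = P × e = 48.2 × 9 = 433.8 kip·in; bending f_b = M/S = 8.329 kip/in.
f_max = √(f_v² + f_b²) = √(1.928² + 8.329²) = 8.549 kip/in.
r_n/Ω = (1/2.0) × 0.6 × 70 × (0.707 × 0.625) = 9.279 kip/in → adequate.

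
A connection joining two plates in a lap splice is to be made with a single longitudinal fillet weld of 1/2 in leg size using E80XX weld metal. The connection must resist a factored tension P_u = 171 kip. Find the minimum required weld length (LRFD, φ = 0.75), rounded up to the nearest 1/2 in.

L = 13.5 in

E80XX → F_EXX = 80 ksi.
Throat t_e = 0.707 × 0.5 = 0.3535 in.
φr_n = 0.75 × 0.6 × 80 × 0.3535 = 12.73 kip/in.
L_req = P_u / φr_n = 171 / 12.73 = 13.44 in total.
Round up → use L = 13.5 in.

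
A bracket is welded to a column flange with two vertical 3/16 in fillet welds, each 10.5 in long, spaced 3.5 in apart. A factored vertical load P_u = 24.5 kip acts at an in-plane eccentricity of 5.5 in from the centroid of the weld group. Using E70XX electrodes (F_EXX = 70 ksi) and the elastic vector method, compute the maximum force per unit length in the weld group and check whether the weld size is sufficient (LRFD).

f_max ≈ 3.45 kip/in; adequate

Total weld length L_w = 21 in. Treat welds as unit-width lines.
Polar moment about centroid: J = 2[d³/12 + d(b/2)²] = 2[10.5³/12 + 10.5×1.75²] = 257.2 in³.
Direct shear f_v = P/L_w = 24.5 / 21 = 1.167 kip/in (vertical).
Torsion M = P·e = 24.5 × 5.5 = 134.75 kip·in.
Critical point at (x, y) = (1.75, 5.25) from centroid. f_tx = M·y/J = 2.75 kip/in; f_ty = M·x/J = 0.9167 kip/in.
Resultant f_max = √[f_tx² + (f_v + f_ty)²] = √[2.75² + (1.167 + 0.9167)²] = 3.45 kip/in.
Capacity per unit length: φr_n = 0.75 × 0.6 × 70 × (0.707 × 0.1875) = 4.176 kip/in.
3.45 ≤ 4.176 → adequate.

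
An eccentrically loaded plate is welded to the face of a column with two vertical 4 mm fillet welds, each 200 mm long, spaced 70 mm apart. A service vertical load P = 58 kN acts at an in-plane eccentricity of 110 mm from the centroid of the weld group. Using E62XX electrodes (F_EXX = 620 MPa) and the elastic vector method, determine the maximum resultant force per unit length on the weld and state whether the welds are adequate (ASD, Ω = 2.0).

f_max ≈ 440 N/mm; adequate

Total weld length L_w = 400 mm. Treat welds as unit-width lines.
Polar moment about centroid: J = 2[d³/12 + d(b/2)²] = 2[200³/12 + 200×35²] = 1823000 mm³.
Direct shear f_v = P/L_w = 58×10³ / 400 = 145 N/mm (vertical).
Torsion M = P·e = 58×10³ × 110 = 6380000 N·mm.
Critical point at (x, y) = (35, 100) from centroid. f_tx = M·y/J = 349.9 N/mm; f_ty = M·x/J = 122.5 N/mm.
Resultant f_max = √[f_tx² + (f_v + f_ty)²] = √[349.9² + (145 + 122.5)²] = 440.4 N/mm.
Capacity per unit length: r_n/Ω = (1/2.0) × 0.6 × 620 × (0.707 × 4) = 526 N/mm.
440.4 ≤ 526 → adequate.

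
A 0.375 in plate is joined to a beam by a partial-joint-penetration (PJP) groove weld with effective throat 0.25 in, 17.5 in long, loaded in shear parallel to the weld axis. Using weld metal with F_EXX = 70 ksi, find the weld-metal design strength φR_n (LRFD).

Effective throat (given) t_e = 0.25 in.
A_we = 0.25 × 17.5 = 4.375 in².
F_nw = 0.6 F_EXX = 42 ksi.
φR_n = 0.75 × 42 × 4.375 = 137.8 kip.

φR_n ≈ 138 kip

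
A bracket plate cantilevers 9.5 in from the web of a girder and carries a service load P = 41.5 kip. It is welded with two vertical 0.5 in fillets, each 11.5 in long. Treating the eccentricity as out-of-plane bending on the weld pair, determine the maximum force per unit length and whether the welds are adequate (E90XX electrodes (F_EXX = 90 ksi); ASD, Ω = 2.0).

f_max ≈ 9.12 kip/in; adequate

L_w = 2 × 11.5 = 23 in; section modulus (unit throat) S = 2 × L²/6 = 44.08 in².
Direct shear f_v = P/L_w = 41.5/23 = 1.804 kip/in.
Moment M = P × e = 41.5 × 9.5 = 394.25 kip·in; bending f_b = M/S = 8.943 kip/in.
f_max = √(f_v² + f_b²) = √(1.804² + 8.943²) = 9.123 kip/in.
r_n/Ω = (1/2.0) × 0.6 × 90 × (0.707 × 0.5) = 9.544 kip/in → adequate.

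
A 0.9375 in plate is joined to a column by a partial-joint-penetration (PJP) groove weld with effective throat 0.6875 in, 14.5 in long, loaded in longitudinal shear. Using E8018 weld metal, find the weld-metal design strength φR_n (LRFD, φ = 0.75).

φR_n ≈ 359 kip

E80XX → F_EXX = 80 ksi.
Effective throat (given) t_e = 0.6875 in.
A_we = 0.6875 × 14.5 = 9.969 in².
F_nw = 0.6 F_EXX = 48 ksi.
φR_n = 0.75 × 48 × 9.969 = 358.9 kip.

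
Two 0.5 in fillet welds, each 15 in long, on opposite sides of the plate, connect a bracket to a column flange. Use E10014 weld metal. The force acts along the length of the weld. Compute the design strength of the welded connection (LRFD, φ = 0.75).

E100XX → F_EXX = 100 ksi.
Effective throat t_e = 0.707 × 0.5 = 0.3535 in.
Total length L = 30 in; A_we = 0.3535 × 30 = 10.6 in².
F_nw = 0.6 F_EXX = 0.6 × 100 = 60 ksi.
φR_n = 0.75 × 60 × 10.6 = 477.2 kips.

φR_n ≈ 477 kips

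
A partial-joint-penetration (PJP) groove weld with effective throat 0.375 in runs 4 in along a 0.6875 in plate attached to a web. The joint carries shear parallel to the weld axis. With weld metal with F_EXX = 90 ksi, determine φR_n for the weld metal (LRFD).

Effective throat (given) t_e = 0.375 in.
A_we = 0.375 × 4 = 1.5 in².
F_nw = 0.6 F_EXX = 54 ksi.
φR_n = 0.75 × 54 × 1.5 = 60.75 kip.

φR_n ≈ 60.8 kip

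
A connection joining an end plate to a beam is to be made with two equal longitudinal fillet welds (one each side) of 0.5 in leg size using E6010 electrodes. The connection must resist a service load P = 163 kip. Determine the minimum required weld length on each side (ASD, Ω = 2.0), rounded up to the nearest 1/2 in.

E60XX → F_EXX = 60 ksi.
Throat t_e = 0.707 × 0.5 = 0.3535 in.
r_n/Ω = (0.6 × 60 × 0.3535) / 2.0 = 6.363 kip/in.
L_req = P / (r_n/Ω) = 163 / 6.363 = 25.62 in total.
Per side: 25.62 / 2 = 12.81 in.
Round up → use L = 13 in on each side.

L = 13 in on each side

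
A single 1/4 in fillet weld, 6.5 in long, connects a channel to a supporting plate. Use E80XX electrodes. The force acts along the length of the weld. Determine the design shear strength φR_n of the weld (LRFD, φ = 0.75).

E80XX → F_EXX = 80 ksi.
Effective throat t_e = 0.707 × 0.25 = 0.1767 in.
Total length L = 6.5 in; A_we = 0.1767 × 6.5 = 1.149 in².
F_nw = 0.6 F_EXX = 0.6 × 80 = 48 ksi.
φR_n = 0.75 × 48 × 1.149 = 41.36 kip.

φR_n ≈ 41.4 kip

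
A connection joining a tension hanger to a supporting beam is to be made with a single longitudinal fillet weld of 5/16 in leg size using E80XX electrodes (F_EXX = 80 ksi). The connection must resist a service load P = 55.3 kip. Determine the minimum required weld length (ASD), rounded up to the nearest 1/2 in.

Throat t_e = 0.707 × 0.3125 = 0.2209 in.
r_n/Ω = (0.6 × 80 × 0.2209) / 2.0 = 5.302 kip/in.
L_req = P / (r_n/Ω) = 55.3 / 5.302 = 10.43 in total.
Round up → use L = 10.5 in.

L = 10.5 in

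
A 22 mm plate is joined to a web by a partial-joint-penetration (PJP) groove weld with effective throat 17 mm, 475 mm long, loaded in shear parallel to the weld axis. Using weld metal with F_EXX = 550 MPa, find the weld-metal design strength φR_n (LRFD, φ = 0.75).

Effective throat (given) t_e = 17 mm.
A_we = 17 × 475 = 8075 mm².
F_nw = 0.6 F_EXX = 330 MPa.
φR_n = 0.75 × 330 × 8075 × 10⁻³ = 1999 kN.

φR_n ≈ 2000 kN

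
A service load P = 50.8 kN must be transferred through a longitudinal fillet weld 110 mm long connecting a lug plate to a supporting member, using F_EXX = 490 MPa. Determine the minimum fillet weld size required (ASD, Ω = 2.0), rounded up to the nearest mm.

w = 5 mm

Total weld length L = 110 mm.
Required throat t_e = P × Ω / (0.6 F_EXX × L) = 50.8 × 2.0 / (0.6 × 490 × 110 × 10⁻³) = 3.142 mm.
Required leg w = t_e / 0.707 = 4.444 mm → use 5 mm.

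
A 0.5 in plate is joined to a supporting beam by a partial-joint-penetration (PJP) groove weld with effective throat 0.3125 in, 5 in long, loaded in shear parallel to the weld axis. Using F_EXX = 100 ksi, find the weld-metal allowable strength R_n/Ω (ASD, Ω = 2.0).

R_n/Ω ≈ 46.9 kip

Effective throat (given) t_e = 0.3125 in.
A_we = 0.3125 × 5 = 1.562 in².
F_nw = 0.6 F_EXX = 60 ksi.
R_n/Ω = (60 × 1.562) / 2.0 = 46.88 kip.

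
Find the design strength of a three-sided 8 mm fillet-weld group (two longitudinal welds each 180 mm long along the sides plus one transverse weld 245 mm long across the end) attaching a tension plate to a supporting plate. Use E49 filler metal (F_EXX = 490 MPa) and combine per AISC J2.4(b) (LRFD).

t_e = 0.707 × 8 = 5.656 mm.
R_nwl = 0.6 × 490 × 5.656 × 360 × 10⁻³ = 598.6 kN (longitudinal, 2 welds).
R_nwt = 0.6 × 490 × 5.656 × 245 × 10⁻³ = 407.4 kN (transverse, base value).
(i) R_nwl + R_nwt = 1006 kN; (ii) 0.85 R_nwl + 1.5 R_nwt = 1120 kN.
R_n = max = 1120 kN [governs: (ii)]; φR_n = 840 kN.

φR_n ≈ 840 kN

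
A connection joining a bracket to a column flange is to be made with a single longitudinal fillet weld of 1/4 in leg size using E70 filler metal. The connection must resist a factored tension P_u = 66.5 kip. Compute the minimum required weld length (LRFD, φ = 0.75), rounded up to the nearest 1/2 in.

E70XX → F_EXX = 70 ksi.
Throat t_e = 0.707 × 0.25 = 0.1767 in.
φr_n = 0.75 × 0.6 × 70 × 0.1767 = 5.568 kip/in.
L_req = P_u / φr_n = 66.5 / 5.568 = 11.94 in total.
Round up → use L = 12 in.

L = 12 in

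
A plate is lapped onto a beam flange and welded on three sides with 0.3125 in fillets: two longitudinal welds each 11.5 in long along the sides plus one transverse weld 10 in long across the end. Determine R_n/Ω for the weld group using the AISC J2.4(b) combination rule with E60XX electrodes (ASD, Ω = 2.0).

R_n/Ω ≈ 137 kip

E60XX → F_EXX = 60 ksi.
t_e = 0.707 × 0.3125 = 0.2209 in.
R_nwl = 0.6 × 60 × 0.2209 × 23 = 182.9 kip (longitudinal, 2 welds).
R_nwt = 0.6 × 60 × 0.2209 × 10 = 79.54 kip (transverse, base value).
(i) R_nwl + R_nwt = 262.5 kip; (ii) 0.85 R_nwl + 1.5 R_nwt = 274.8 kip.
R_n = max = 274.8 kip [governs: (ii)]; R_n/Ω = 137.4 kip.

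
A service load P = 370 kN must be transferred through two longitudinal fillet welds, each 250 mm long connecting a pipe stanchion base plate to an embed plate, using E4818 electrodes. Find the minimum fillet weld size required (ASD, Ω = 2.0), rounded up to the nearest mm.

E48XX → F_EXX = 480 MPa.
Total weld length L = 500 mm.
Required throat t_e = P × Ω / (0.6 F_EXX × L) = 370 × 2.0 / (0.6 × 480 × 500 × 10⁻³) = 5.139 mm.
Required leg w = t_e / 0.707 = 7.269 mm → use 8 mm.

w = 8 mm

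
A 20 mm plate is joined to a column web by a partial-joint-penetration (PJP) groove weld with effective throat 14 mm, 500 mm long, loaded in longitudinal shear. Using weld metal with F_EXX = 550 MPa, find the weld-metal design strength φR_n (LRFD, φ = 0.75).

Effective throat (given) t_e = 14 mm.
A_we = 14 × 500 = 7000 mm².
F_nw = 0.6 F_EXX = 330 MPa.
φR_n = 0.75 × 330 × 7000 × 10⁻³ = 1732 kN.

φR_n ≈ 1730 kN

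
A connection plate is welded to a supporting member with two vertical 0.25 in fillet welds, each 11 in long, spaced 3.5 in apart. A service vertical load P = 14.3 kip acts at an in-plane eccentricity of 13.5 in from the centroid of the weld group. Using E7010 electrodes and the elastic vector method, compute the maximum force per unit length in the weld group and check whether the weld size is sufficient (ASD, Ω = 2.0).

E70XX → F_EXX = 70 ksi.
Total weld length L_w = 22 in. Treat welds as unit-width lines.
Polar moment about centroid: J = 2[d³/12 + d(b/2)²] = 2[11³/12 + 11×1.75²] = 289.2 in³.
Direct shear f_v = P/L_w = 14.3 / 22 = 0.65 kip/in (vertical).
Torsion M = P·e = 14.3 × 13.5 = 193.05 kip·in.
Critical point at (x, y) = (1.75, 5.5) from centroid. f_tx = M·y/J = 3.671 kip/in; f_ty = M·x/J = 1.168 kip/in.
Resultant f_max = √[f_tx² + (f_v + f_ty)²] = √[3.671² + (0.65 + 1.168)²] = 4.097 kip/in.
Capacity per unit length: r_n/Ω = (1/2.0) × 0.6 × 70 × (0.707 × 0.25) = 3.712 kip/in.
4.097 > 3.712 → NOT adequate.

f_max ≈ 4.1 kip/in; NOT adequate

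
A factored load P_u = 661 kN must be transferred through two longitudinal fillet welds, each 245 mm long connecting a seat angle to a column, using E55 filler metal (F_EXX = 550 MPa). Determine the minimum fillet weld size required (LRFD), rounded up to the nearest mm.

w = 8 mm

Total weld length L = 490 mm.
Required throat t_e = P_u / (φ × 0.6 F_EXX × L) = 661 / (0.75 × 0.6 × 550 × 490 × 10⁻³) = 5.45 mm.
Required leg w = t_e / 0.707 = 7.709 mm → use 8 mm.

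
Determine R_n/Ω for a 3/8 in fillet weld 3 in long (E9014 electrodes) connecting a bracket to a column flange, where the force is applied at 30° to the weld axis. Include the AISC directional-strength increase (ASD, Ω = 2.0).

E90XX → F_EXX = 90 ksi.
t_e = 0.707 × 0.375 = 0.2651 in; A_we = 0.2651 × 3 = 0.7954 in².
Directional factor: 1.0 + 0.5 sin^1.5(30°) = 1.177.
F_nw = 0.6 × 90 × 1.177 = 63.55 ksi.
R_n/Ω = (63.55 × 0.7954) / 2.0 = 25.27 kips.

R_n/Ω ≈ 25.3 kips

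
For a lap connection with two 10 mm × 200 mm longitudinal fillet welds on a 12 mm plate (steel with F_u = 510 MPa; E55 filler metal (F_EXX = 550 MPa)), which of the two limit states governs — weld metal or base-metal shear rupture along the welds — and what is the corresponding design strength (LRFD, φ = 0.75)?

φR_n ≈ 700 kN (weld metal governs)

t_e = 0.707 × 10 = 7.07 mm; L = 400 mm.
Weld metal: φR_n = 0.75 × 0.6 × 550 × 7.07 × 400 × 10⁻³ = 699.9 kN.
Base metal (shear rupture): φR_n = 0.75 × 0.6 × 510 × 12 × 400 × 10⁻³ = 1102 kN.
Governing: weld metal.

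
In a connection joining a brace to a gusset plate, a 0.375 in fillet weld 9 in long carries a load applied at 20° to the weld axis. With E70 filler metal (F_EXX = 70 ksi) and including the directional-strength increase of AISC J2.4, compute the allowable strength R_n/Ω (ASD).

R_n/Ω ≈ 55.1 kips

t_e = 0.707 × 0.375 = 0.2651 in; A_we = 0.2651 × 9 = 2.386 in².
Directional factor: 1.0 + 0.5 sin^1.5(20°) = 1.1.
F_nw = 0.6 × 70 × 1.1 = 46.2 ksi.
R_n/Ω = (46.2 × 2.386) / 2.0 = 55.12 kips.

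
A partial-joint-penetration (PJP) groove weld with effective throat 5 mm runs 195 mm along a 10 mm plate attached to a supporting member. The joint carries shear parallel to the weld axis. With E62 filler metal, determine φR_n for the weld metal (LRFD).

E62XX → F_EXX = 620 MPa.
Effective throat (given) t_e = 5 mm.
A_we = 5 × 195 = 975 mm².
F_nw = 0.6 F_EXX = 372 MPa.
φR_n = 0.75 × 372 × 975 × 10⁻³ = 272 kN.

φR_n ≈ 272 kN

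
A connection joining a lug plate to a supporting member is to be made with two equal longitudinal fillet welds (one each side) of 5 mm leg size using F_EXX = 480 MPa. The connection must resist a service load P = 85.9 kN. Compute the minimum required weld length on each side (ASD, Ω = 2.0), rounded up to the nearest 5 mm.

Throat t_e = 0.707 × 5 = 3.535 mm.
r_n/Ω = (0.6 × 480 × 3.535) / 2.0 = 509 N/mm = 0.509 kN/mm.
L_req = P / (r_n/Ω) = 85.9 / 0.509 = 168.7 mm total.
Per side: 168.7 / 2 = 84.37 mm.
Round up → use L = 85 mm on each side.

L = 85 mm on each side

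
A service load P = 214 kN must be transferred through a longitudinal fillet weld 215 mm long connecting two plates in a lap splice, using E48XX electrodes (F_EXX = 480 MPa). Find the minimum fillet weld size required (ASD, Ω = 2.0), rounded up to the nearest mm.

w = 10 mm

Total weld length L = 215 mm.
Required throat t_e = P × Ω / (0.6 F_EXX × L) = 214 × 2.0 / (0.6 × 480 × 215 × 10⁻³) = 6.912 mm.
Required leg w = t_e / 0.707 = 9.777 mm → use 10 mm.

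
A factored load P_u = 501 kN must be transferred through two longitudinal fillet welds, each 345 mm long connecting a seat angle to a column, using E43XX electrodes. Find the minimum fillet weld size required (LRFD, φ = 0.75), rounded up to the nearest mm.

E43XX → F_EXX = 430 MPa.
Total weld length L = 690 mm.
Required throat t_e = P_u / (φ × 0.6 F_EXX × L) = 501 / (0.75 × 0.6 × 430 × 690 × 10⁻³) = 3.752 mm.
Required leg w = t_e / 0.707 = 5.307 mm → use 6 mm.

w = 6 mm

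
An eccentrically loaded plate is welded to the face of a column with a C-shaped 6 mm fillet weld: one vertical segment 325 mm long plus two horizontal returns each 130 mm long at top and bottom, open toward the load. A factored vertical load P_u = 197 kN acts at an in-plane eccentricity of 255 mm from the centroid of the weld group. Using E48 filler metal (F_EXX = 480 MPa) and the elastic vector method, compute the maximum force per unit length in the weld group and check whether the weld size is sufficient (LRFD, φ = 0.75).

Total weld length L_w = 585 mm. Treat welds as unit-width lines.
Centroid: x̄ = 2×130×65 / 585 = 28.89 mm from the vertical weld.
Polar moment about centroid: J = I_x + I_y = [325³/12 + 2×130×162.5²] + [325×28.89² + 2(130³/12 + 130×36.11²)] = 10700000 mm³.
Direct shear f_v = P/L_w = 197×10³ / 585 = 336.8 N/mm (vertical).
Torsion M = P·e = 197×10³ × 255 = 50235000 N·mm.
Critical point at (x, y) = (101.1, 162.5) from centroid. f_tx = M·y/J = 762.7 N/mm; f_ty = M·x/J = 474.6 N/mm.
Resultant f_max = √[f_tx² + (f_v + f_ty)²] = √[762.7² + (336.8 + 474.6)²] = 1114 N/mm.
Capacity per unit length: φr_n = 0.75 × 0.6 × 480 × (0.707 × 6) = 916.3 N/mm.
1114 > 916.3 → NOT adequate.

f_max ≈ 1110 N/mm; NOT adequate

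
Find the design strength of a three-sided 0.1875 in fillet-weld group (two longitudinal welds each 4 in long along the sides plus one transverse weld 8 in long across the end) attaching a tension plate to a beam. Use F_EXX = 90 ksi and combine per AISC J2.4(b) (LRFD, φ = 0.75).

φR_n ≈ 101 kip

t_e = 0.707 × 0.1875 = 0.1326 in.
R_nwl = 0.6 × 90 × 0.1326 × 8 = 57.27 kip (longitudinal, 2 welds).
R_nwt = 0.6 × 90 × 0.1326 × 8 = 57.27 kip (transverse, base value).
(i) R_nwl + R_nwt = 114.5 kip; (ii) 0.85 R_nwl + 1.5 R_nwt = 134.6 kip.
R_n = max = 134.6 kip [governs: (ii)]; φR_n = 100.9 kip.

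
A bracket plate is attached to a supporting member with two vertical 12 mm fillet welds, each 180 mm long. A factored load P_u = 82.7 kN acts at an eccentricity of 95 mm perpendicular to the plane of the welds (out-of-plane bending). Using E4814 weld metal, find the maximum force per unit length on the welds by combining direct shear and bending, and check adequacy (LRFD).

E48XX → F_EXX = 480 MPa.
L_w = 2 × 180 = 360 mm; section modulus (unit throat) S = 2 × L²/6 = 10800 mm².
Direct shear f_v = P/L_w = 82.7×10³/360 = 229.7 N/mm.
Moment M = P × e = 82.7×10³ × 95 = 7856500 N·mm; bending f_b = M/S = 727.5 N/mm.
f_max = √(f_v² + f_b²) = √(229.7² + 727.5²) = 762.9 N/mm.
φr_n = 0.75 × 0.6 × 480 × (0.707 × 12) = 1833 N/mm → adequate.

f_max ≈ 763 N/mm; adequate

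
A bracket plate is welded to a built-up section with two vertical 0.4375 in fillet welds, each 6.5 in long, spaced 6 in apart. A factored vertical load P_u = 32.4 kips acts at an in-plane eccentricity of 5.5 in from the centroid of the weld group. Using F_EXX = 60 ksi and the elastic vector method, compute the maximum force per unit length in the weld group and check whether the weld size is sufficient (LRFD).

f_max ≈ 6.78 kip/in; adequate

Total weld length L_w = 13 in. Treat welds as unit-width lines.
Polar moment about centroid: J = 2[d³/12 + d(b/2)²] = 2[6.5³/12 + 6.5×3²] = 162.8 in³.
Direct shear f_v = P/L_w = 32.4 / 13 = 2.492 kip/in (vertical).
Torsion M = P·e = 32.4 × 5.5 = 178.2 kip·in.
Critical point at (x, y) = (3, 3.25) from centroid. f_tx = M·y/J = 3.558 kip/in; f_ty = M·x/J = 3.284 kip/in.
Resultant f_max = √[f_tx² + (f_v + f_ty)²] = √[3.558² + (2.492 + 3.284)²] = 6.785 kip/in.
Capacity per unit length: φr_n = 0.75 × 0.6 × 60 × (0.707 × 0.4375) = 8.351 kip/in.
6.785 ≤ 8.351 → adequate.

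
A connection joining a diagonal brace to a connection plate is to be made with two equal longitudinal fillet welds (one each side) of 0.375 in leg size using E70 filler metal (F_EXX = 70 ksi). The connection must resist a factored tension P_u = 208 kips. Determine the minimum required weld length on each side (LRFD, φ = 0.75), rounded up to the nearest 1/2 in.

L = 12.5 in on each side

Throat t_e = 0.707 × 0.375 = 0.2651 in.
φr_n = 0.75 × 0.6 × 70 × 0.2651 = 8.351 kips/in.
L_req = P_u / φr_n = 208 / 8.351 = 24.91 in total.
Per side: 24.91 / 2 = 12.45 in.
Round up → use L = 12.5 in on each side.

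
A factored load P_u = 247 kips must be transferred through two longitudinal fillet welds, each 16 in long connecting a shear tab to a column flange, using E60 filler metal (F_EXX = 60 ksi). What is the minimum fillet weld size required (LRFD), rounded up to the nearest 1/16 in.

w = 7/16 in

Total weld length L = 32 in.
Required throat t_e = P_u / (φ × 0.6 F_EXX × L) = 247 / (0.75 × 0.6 × 60 × 32) = 0.2859 in.
Required leg w = t_e / 0.707 = 0.4044 in → use 7/16 in.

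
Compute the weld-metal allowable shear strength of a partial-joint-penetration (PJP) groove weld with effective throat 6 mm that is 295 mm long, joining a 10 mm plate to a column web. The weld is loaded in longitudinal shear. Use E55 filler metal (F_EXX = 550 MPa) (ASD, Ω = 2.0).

R_n/Ω ≈ 292 kN

Effective throat (given) t_e = 6 mm.
A_we = 6 × 295 = 1770 mm².
F_nw = 0.6 F_EXX = 330 MPa.
R_n/Ω = (330 × 1770) / 2.0 × 10⁻³ = 292.1 kN.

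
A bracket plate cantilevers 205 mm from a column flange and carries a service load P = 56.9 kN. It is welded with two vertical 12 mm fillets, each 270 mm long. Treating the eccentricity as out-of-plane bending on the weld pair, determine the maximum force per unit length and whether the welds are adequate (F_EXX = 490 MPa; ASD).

L_w = 2 × 270 = 540 mm; section modulus (unit throat) S = 2 × L²/6 = 24300 mm².
Direct shear f_v = P/L_w = 56.9×10³/540 = 105.4 N/mm.
Moment M = P × e = 56.9×10³ × 205 = 11664000 N·mm; bending f_b = M/S = 480 N/mm.
f_max = √(f_v² + f_b²) = √(105.4² + 480²) = 491.4 N/mm.
r_n/Ω = (1/2.0) × 0.6 × 490 × (0.707 × 12) = 1247 N/mm → adequate.

f_max ≈ 491 N/mm; adequate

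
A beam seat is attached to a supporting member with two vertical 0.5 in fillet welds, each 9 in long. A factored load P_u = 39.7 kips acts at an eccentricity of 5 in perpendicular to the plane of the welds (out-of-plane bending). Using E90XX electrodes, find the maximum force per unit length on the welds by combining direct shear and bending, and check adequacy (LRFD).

f_max ≈ 7.68 kip/in; adequate

E90XX → F_EXX = 90 ksi.
L_w = 2 × 9 = 18 in; section modulus (unit throat) S = 2 × L²/6 = 27 in².
Direct shear f_v = P/L_w = 39.7/18 = 2.206 kip/in.
Moment M = P × e = 39.7 × 5 = 198.5 kip·in; bending f_b = M/S = 7.352 kip/in.
f_max = √(f_v² + f_b²) = √(2.206² + 7.352²) = 7.676 kip/in.
φr_n = 0.75 × 0.6 × 90 × (0.707 × 0.5) = 14.32 kip/in → adequate.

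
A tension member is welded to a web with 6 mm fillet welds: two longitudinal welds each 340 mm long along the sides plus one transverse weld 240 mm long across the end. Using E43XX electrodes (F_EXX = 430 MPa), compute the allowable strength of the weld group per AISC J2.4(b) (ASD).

R_n/Ω ≈ 513 kN

t_e = 0.707 × 6 = 4.242 mm.
R_nwl = 0.6 × 430 × 4.242 × 680 × 10⁻³ = 744.2 kN (longitudinal, 2 welds).
R_nwt = 0.6 × 430 × 4.242 × 240 × 10⁻³ = 262.7 kN (transverse, base value).
(i) R_nwl + R_nwt = 1007 kN; (ii) 0.85 R_nwl + 1.5 R_nwt = 1027 kN.
R_n = max = 1027 kN [governs: (ii)]; R_n/Ω = 513.3 kN.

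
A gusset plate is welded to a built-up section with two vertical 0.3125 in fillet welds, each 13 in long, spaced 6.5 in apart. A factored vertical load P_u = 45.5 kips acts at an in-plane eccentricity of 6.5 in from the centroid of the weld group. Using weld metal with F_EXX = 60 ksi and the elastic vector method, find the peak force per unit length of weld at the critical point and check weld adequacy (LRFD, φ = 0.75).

Total weld length L_w = 26 in. Treat welds as unit-width lines.
Polar moment about centroid: J = 2[d³/12 + d(b/2)²] = 2[13³/12 + 13×3.25²] = 640.8 in³.
Direct shear f_v = P/L_w = 45.5 / 26 = 1.75 kip/in (vertical).
Torsion M = P·e = 45.5 × 6.5 = 295.75 kip·in.
Critical point at (x, y) = (3.25, 6.5) from centroid. f_tx = M·y/J = 3 kip/in; f_ty = M·x/J = 1.5 kip/in.
Resultant f_max = √[f_tx² + (f_v + f_ty)²] = √[3² + (1.75 + 1.5)²] = 4.423 kip/in.
Capacity per unit length: φr_n = 0.75 × 0.6 × 60 × (0.707 × 0.3125) = 5.965 kip/in.
4.423 ≤ 5.965 → adequate.

f_max ≈ 4.42 kip/in; adequate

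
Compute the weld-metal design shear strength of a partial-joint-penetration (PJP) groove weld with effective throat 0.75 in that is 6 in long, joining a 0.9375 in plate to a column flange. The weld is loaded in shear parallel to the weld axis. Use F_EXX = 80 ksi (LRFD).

φR_n ≈ 162 kips

Effective throat (given) t_e = 0.75 in.
A_we = 0.75 × 6 = 4.5 in².
F_nw = 0.6 F_EXX = 48 ksi.
φR_n = 0.75 × 48 × 4.5 = 162 kips.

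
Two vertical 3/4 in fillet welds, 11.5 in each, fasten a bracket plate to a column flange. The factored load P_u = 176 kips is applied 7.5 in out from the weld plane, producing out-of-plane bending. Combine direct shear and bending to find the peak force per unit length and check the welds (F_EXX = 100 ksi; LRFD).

L_w = 2 × 11.5 = 23 in; section modulus (unit throat) S = 2 × L²/6 = 44.08 in².
Direct shear f_v = P/L_w = 176/23 = 7.652 kip/in.
Moment M = P × e = 176 × 7.5 = 1320 kip·in; bending f_b = M/S = 29.94 kip/in.
f_max = √(f_v² + f_b²) = √(7.652² + 29.94²) = 30.91 kip/in.
φr_n = 0.75 × 0.6 × 100 × (0.707 × 0.75) = 23.86 kip/in → NOT adequate.

f_max ≈ 30.9 kip/in; NOT adequate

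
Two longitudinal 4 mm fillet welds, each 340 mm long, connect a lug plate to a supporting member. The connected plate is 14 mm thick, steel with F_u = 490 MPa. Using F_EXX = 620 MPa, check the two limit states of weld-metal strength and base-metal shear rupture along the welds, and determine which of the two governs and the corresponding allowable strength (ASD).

R_n/Ω ≈ 358 kN (weld metal governs)

t_e = 0.707 × 4 = 2.828 mm; L = 680 mm.
Weld metal: R_n/Ω = (1/2.0) × 0.6 × 620 × 2.828 × 680 × 10⁻³ = 357.7 kN.
Base metal (shear rupture): R_n/Ω = (1/2.0) × 0.6 × 490 × 14 × 680 × 10⁻³ = 1399 kN.
Governing: weld metal.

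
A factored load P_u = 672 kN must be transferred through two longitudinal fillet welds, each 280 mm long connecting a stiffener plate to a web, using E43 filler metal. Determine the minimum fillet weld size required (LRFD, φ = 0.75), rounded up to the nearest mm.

E43XX → F_EXX = 430 MPa.
Total weld length L = 560 mm.
Required throat t_e = P_u / (φ × 0.6 F_EXX × L) = 672 / (0.75 × 0.6 × 430 × 560 × 10⁻³) = 6.202 mm.
Required leg w = t_e / 0.707 = 8.772 mm → use 9 mm.

w = 9 mm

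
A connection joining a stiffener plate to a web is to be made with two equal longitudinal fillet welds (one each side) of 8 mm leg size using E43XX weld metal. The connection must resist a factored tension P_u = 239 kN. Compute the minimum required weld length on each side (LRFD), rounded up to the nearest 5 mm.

E43XX → F_EXX = 430 MPa.
Throat t_e = 0.707 × 8 = 5.656 mm.
φr_n = 0.75 × 0.6 × 430 × 5.656 × 10⁻³ = 1.094 kN/mm.
L_req = P_u / φr_n = 239 / 1.094 = 218.4 mm total.
Per side: 218.4 / 2 = 109.2 mm.
Round up → use L = 110 mm on each side.

L = 110 mm on each side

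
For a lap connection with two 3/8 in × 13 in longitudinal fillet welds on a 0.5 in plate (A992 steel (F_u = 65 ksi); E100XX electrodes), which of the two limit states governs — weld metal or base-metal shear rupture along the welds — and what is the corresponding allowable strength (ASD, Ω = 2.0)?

R_n/Ω ≈ 207 kip (weld metal governs)

E100XX → F_EXX = 100 ksi.
t_e = 0.707 × 0.375 = 0.2651 in; L = 26 in.
Weld metal: R_n/Ω = (1/2.0) × 0.6 × 100 × 0.2651 × 26 = 206.8 kip.
Base metal (shear rupture): R_n/Ω = (1/2.0) × 0.6 × 65 × 0.5 × 26 = 253.5 kip.
Governing: weld metal.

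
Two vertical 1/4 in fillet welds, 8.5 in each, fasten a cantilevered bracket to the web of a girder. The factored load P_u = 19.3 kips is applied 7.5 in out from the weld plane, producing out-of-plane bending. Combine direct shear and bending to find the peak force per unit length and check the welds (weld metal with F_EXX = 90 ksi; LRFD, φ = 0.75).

L_w = 2 × 8.5 = 17 in; section modulus (unit throat) S = 2 × L²/6 = 24.08 in².
Direct shear f_v = P/L_w = 19.3/17 = 1.135 kip/in.
Moment M = P × e = 19.3 × 7.5 = 144.75 kip·in; bending f_b = M/S = 6.01 kip/in.
f_max = √(f_v² + f_b²) = √(1.135² + 6.01²) = 6.117 kip/in.
φr_n = 0.75 × 0.6 × 90 × (0.707 × 0.25) = 7.158 kip/in → adequate.

f_max ≈ 6.12 kip/in; adequate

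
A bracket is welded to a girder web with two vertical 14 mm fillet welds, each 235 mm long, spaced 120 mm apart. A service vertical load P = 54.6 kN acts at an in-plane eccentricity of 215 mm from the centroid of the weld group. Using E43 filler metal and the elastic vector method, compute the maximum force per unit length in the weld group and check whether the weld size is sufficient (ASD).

E43XX → F_EXX = 430 MPa.
Total weld length L_w = 470 mm. Treat welds as unit-width lines.
Polar moment about centroid: J = 2[d³/12 + d(b/2)²] = 2[235³/12 + 235×60²] = 3855000 mm³.
Direct shear f_v = P/L_w = 54.6×10³ / 470 = 116.2 N/mm (vertical).
Torsion M = P·e = 54.6×10³ × 215 = 11739000 N·mm.
Critical point at (x, y) = (60, 117.5) from centroid. f_tx = M·y/J = 357.8 N/mm; f_ty = M·x/J = 182.7 N/mm.
Resultant f_max = √[f_tx² + (f_v + f_ty)²] = √[357.8² + (116.2 + 182.7)²] = 466.2 N/mm.
Capacity per unit length: r_n/Ω = (1/2.0) × 0.6 × 430 × (0.707 × 14) = 1277 N/mm.
466.2 ≤ 1277 → adequate.

f_max ≈ 466 N/mm; adequate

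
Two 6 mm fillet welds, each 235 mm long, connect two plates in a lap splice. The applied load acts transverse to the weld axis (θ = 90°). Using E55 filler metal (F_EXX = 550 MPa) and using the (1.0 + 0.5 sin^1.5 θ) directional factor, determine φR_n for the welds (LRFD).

t_e = 0.707 × 6 = 4.242 mm; A_we = 4.242 × 470 = 1994 mm².
Directional factor: 1.0 + 0.5 sin^1.5(90°) = 1.5.
F_nw = 0.6 × 550 × 1.5 = 495 MPa.
φR_n = 0.75 × 495 × 1994 × 10⁻³ = 740.2 kN.

φR_n ≈ 740 kN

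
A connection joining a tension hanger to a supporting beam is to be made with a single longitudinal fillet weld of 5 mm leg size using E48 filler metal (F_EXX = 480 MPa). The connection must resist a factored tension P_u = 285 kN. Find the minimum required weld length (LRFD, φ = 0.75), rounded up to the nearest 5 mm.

Throat t_e = 0.707 × 5 = 3.535 mm.
φr_n = 0.75 × 0.6 × 480 × 3.535 × 10⁻³ = 0.7636 kN/mm.
L_req = P_u / φr_n = 285 / 0.7636 = 373.3 mm total.
Round up → use L = 375 mm.

L = 375 mm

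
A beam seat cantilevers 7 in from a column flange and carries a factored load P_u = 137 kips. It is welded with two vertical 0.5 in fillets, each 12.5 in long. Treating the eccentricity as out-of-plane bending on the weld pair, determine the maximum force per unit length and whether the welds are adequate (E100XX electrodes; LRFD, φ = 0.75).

f_max ≈ 19.2 kip/in; NOT adequate

E100XX → F_EXX = 100 ksi.
L_w = 2 × 12.5 = 25 in; section modulus (unit throat) S = 2 × L²/6 = 52.08 in².
Direct shear f_v = P/L_w = 137/25 = 5.48 kip/in.
Moment M = P × e = 137 × 7 = 959 kip·in; bending f_b = M/S = 18.41 kip/in.
f_max = √(f_v² + f_b²) = √(5.48² + 18.41²) = 19.21 kip/in.
φr_n = 0.75 × 0.6 × 100 × (0.707 × 0.5) = 15.91 kip/in → NOT adequate.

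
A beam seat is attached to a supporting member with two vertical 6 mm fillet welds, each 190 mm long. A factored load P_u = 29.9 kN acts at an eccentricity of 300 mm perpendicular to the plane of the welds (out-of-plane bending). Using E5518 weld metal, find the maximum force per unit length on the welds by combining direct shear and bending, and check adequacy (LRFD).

E55XX → F_EXX = 550 MPa.
L_w = 2 × 190 = 380 mm; section modulus (unit throat) S = 2 × L²/6 = 12030 mm².
Direct shear f_v = P/L_w = 29.9×10³/380 = 78.68 N/mm.
Moment M = P × e = 29.9×10³ × 300 = 8970000 N·mm; bending f_b = M/S = 745.4 N/mm.
f_max = √(f_v² + f_b²) = √(78.68² + 745.4²) = 749.6 N/mm.
φr_n = 0.75 × 0.6 × 550 × (0.707 × 6) = 1050 N/mm → adequate.

f_max ≈ 750 N/mm; adequate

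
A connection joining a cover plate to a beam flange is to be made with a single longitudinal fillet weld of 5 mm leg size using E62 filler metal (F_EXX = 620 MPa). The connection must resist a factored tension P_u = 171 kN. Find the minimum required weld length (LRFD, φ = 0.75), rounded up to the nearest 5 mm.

Throat t_e = 0.707 × 5 = 3.535 mm.
φr_n = 0.75 × 0.6 × 620 × 3.535 × 10⁻³ = 0.9863 kN/mm.
L_req = P_u / φr_n = 171 / 0.9863 = 173.4 mm total.
Round up → use L = 175 mm.

L = 175 mm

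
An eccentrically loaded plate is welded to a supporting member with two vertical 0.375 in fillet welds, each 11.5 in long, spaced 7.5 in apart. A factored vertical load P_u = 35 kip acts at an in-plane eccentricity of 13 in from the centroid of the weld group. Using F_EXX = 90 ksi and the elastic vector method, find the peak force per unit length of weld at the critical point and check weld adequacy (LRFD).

Total weld length L_w = 23 in. Treat welds as unit-width lines.
Polar moment about centroid: J = 2[d³/12 + d(b/2)²] = 2[11.5³/12 + 11.5×3.75²] = 576.9 in³.
Direct shear f_v = P/L_w = 35 / 23 = 1.522 kip/in (vertical).
Torsion M = P·e = 35 × 13 = 455 kip·in.
Critical point at (x, y) = (3.75, 5.75) from centroid. f_tx = M·y/J = 4.535 kip/in; f_ty = M·x/J = 2.958 kip/in.
Resultant f_max = √[f_tx² + (f_v + f_ty)²] = √[4.535² + (1.522 + 2.958)²] = 6.374 kip/in.
Capacity per unit length: φr_n = 0.75 × 0.6 × 90 × (0.707 × 0.375) = 10.74 kip/in.
6.374 ≤ 10.74 → adequate.

f_max ≈ 6.37 kip/in; adequate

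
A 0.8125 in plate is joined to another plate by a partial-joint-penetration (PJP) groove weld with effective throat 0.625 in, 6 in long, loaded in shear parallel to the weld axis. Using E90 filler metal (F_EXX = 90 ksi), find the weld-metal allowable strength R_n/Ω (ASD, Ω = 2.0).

Effective throat (given) t_e = 0.625 in.
A_we = 0.625 × 6 = 3.75 in².
F_nw = 0.6 F_EXX = 54 ksi.
R_n/Ω = (54 × 3.75) / 2.0 = 101.2 kips.

R_n/Ω ≈ 101 kips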